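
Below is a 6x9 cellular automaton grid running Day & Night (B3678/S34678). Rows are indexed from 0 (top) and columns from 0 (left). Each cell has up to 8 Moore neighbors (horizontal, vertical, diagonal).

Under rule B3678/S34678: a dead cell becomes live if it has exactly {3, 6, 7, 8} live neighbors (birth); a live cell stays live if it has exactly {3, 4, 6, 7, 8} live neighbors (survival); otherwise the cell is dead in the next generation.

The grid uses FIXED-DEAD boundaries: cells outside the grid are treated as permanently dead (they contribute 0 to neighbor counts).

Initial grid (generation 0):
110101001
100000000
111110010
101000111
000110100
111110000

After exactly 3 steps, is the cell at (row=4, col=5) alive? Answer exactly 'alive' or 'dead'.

Answer: alive

Derivation:
Simulating step by step:
Generation 0 (given above): 25 live cells
Generation 1: 18 live cells
000000000
110000000
101100111
001100110
100010000
001111000
Generation 2: 20 live cells
000000000
011000010
001100110
001111111
010110100
000110000
Generation 3: 13 live cells
000000000
001100100
000000000
010100000
000111100
001111000

Cell (4,5) at generation 3: 1 -> alive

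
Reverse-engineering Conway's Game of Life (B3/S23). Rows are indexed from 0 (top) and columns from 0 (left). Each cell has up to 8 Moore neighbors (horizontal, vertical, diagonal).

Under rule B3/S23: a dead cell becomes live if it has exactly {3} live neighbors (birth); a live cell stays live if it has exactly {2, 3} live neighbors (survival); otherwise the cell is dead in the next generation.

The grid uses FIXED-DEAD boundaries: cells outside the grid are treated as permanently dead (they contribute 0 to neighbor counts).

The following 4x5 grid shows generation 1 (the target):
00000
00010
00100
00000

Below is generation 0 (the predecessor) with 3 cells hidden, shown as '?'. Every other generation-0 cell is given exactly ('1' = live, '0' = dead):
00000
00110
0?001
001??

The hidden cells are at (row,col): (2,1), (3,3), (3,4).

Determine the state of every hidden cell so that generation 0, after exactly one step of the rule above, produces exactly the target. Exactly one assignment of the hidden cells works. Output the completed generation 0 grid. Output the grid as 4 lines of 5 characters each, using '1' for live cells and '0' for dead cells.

Answer: 00000
00110
00001
00100

Derivation:
Hidden generation-0 cells (in order): (2,1), (3,3), (3,4).
A hidden cell only influences target cells in its own 3x3 neighborhood. Try each of the 2^3 = 8 assignments, step the completed generation 0 forward once under B3/S23, and compare with the target:
  (2,1)=0 (3,3)=0 (3,4)=0 -> step reproduces the target at every cell -> ACCEPT
  (2,1)=0 (3,3)=0 (3,4)=1 -> step gives (2,4)='1' but target has '0' -> reject
  (2,1)=0 (3,3)=1 (3,4)=0 -> step gives (2,2)='0' but target has '1' -> reject
  (2,1)=0 (3,3)=1 (3,4)=1 -> step gives (2,2)='0' but target has '1' -> reject
  (2,1)=1 (3,3)=0 (3,4)=0 -> step gives (1,2)='1' but target has '0' -> reject
  (2,1)=1 (3,3)=0 (3,4)=1 -> step gives (1,2)='1' but target has '0' -> reject
  (2,1)=1 (3,3)=1 (3,4)=0 -> step gives (1,2)='1' but target has '0' -> reject
  (2,1)=1 (3,3)=1 (3,4)=1 -> step gives (1,2)='1' but target has '0' -> reject
Unique solution: (2,1)=dead, (3,3)=dead, (3,4)=dead.
Check: live-neighbor counts of every cell in the completed generation 0:
01221
01122
02341
01021
Applying B3/S23 to generation 0 with these counts gives:
00000
00010
00100
00000
which matches the target exactly.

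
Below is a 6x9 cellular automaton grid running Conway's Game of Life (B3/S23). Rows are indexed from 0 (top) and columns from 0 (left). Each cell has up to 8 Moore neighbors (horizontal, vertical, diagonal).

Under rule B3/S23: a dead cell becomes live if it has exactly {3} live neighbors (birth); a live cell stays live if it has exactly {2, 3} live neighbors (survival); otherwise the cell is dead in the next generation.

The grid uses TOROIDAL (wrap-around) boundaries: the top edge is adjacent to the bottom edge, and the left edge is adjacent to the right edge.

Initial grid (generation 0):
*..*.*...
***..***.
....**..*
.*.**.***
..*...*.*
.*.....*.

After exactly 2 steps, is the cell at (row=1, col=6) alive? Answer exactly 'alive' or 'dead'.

Simulating step by step:
Generation 0 (given above): 23 live cells
Generation 1: 26 live cells
*...**.*.
****...*.
.........
..***.*.*
.***.**.*
***...***
Generation 2: 16 live cells
....**...
*****.*..
*...*..**
**..*.*..
.........
.........

Cell (1,6) at generation 2: 1 -> alive

Answer: alive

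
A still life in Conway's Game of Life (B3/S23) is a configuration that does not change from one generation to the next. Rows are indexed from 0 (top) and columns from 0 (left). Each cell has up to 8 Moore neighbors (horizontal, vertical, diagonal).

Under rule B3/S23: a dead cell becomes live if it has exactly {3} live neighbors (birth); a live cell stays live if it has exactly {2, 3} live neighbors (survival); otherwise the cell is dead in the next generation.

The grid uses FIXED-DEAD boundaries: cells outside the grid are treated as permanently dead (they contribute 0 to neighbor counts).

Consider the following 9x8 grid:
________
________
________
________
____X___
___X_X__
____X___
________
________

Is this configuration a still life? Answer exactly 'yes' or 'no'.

Compute generation 1 and compare to generation 0 (given above):
Generation 1:
________
________
________
________
____X___
___X_X__
____X___
________
________
The grids are IDENTICAL -> still life.

Answer: yes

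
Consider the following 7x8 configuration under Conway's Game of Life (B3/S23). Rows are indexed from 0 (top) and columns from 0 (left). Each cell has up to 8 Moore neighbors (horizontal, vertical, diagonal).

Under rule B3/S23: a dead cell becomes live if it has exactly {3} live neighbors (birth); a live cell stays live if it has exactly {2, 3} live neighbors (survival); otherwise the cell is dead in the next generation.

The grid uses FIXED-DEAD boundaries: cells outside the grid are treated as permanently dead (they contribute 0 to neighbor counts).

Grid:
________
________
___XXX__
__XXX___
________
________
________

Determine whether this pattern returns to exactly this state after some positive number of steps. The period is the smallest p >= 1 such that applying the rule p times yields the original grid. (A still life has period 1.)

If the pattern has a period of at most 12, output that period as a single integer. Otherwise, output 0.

Answer: 2

Derivation:
Simulating and comparing each generation to the original:
Gen 0 (original, given above): 6 live cells
Gen 1: 6 live cells, differs from original
Gen 2: 6 live cells, MATCHES original -> period = 2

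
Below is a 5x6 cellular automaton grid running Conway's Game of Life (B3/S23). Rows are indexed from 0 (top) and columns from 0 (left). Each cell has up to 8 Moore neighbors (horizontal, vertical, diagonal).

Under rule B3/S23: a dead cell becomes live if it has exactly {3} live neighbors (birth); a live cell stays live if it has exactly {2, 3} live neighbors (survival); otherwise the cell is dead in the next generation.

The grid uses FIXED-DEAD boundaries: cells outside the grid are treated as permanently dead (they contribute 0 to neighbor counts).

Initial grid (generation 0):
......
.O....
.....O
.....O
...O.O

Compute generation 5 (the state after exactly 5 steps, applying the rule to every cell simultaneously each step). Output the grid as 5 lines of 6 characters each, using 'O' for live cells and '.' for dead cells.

Answer: ......
......
......
......
......

Derivation:
Simulating step by step:
Generation 0 (given above): 5 live cells
Generation 1: 2 live cells
......
......
......
.....O
....O.
Generation 2: 0 live cells
......
......
......
......
......
Generation 3: 0 live cells
......
......
......
......
......
Generation 4: 0 live cells
......
......
......
......
......
Generation 5: 0 live cells
(generation 5 grid is the final answer)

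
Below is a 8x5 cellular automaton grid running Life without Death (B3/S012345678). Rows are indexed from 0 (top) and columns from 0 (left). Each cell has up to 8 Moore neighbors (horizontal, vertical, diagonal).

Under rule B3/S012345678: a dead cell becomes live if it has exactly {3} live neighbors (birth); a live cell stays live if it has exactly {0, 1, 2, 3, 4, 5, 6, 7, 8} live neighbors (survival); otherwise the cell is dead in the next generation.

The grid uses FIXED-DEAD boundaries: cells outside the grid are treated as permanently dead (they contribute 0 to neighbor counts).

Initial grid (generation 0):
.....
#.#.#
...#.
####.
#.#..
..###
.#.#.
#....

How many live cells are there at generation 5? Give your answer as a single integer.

Simulating step by step:
Generation 0 (given above): 16 live cells
Generation 1: 21 live cells
.....
#.###
#..##
####.
#.#.#
..###
.#.##
#....
Generation 2: 23 live cells
...#.
#####
#..##
####.
#.#.#
..###
.#.##
#....
Generation 3: 25 live cells
.#.##
#####
#..##
####.
#.#.#
..###
.#.##
#....
Generation 4: 26 live cells
##.##
#####
#..##
####.
#.#.#
..###
.#.##
#....
Generation 5: 26 live cells
##.##
#####
#..##
####.
#.#.#
..###
.#.##
#....
Population at generation 5: 26

Answer: 26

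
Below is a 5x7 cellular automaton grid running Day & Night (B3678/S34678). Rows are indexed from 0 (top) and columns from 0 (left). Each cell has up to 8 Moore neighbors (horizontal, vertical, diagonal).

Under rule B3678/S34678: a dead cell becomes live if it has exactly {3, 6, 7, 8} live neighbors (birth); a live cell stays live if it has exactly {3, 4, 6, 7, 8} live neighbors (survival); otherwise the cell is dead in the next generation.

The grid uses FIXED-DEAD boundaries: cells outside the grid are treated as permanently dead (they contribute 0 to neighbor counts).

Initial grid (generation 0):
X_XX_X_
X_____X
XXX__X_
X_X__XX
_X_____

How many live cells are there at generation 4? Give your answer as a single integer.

Answer: 4

Derivation:
Simulating step by step:
Generation 0 (given above): 15 live cells
Generation 1: 11 live cells
_X_____
XX_XXX_
X____X_
XXX____
_______
Generation 2: 12 live cells
X_X_X__
XXX_X__
XX_X___
_X_____
_X_____
Generation 3: 5 live cells
_______
XXX____
X______
_X_____
_______
Generation 4: 4 live cells
_X_____
_X_____
X_X____
_______
_______
Population at generation 4: 4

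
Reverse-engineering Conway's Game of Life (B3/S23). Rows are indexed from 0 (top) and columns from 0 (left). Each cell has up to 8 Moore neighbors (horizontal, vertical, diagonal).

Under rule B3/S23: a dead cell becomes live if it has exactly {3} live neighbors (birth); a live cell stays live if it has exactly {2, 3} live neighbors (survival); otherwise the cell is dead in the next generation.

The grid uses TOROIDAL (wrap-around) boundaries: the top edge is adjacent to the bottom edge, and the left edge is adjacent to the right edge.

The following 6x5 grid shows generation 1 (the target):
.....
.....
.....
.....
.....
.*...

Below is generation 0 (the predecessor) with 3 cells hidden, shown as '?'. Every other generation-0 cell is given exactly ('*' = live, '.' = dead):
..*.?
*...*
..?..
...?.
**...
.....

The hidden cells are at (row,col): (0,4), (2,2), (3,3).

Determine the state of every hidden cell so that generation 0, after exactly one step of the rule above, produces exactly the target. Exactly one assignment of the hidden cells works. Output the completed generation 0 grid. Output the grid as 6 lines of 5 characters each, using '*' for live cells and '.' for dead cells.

Answer: ..*..
*...*
.....
.....
**...
.....

Derivation:
Hidden generation-0 cells (in order): (0,4), (2,2), (3,3).
A hidden cell only influences target cells in its own 3x3 neighborhood. Try each of the 2^3 = 8 assignments, step the completed generation 0 forward once under B3/S23, and compare with the target:
  (0,4)=. (2,2)=. (3,3)=. -> step reproduces the target at every cell -> ACCEPT
  (0,4)=. (2,2)=. (3,3)=* -> step gives (2,4)='*' but target has '.' -> reject
  (0,4)=. (2,2)=* (3,3)=. -> step gives (1,1)='*' but target has '.' -> reject
  (0,4)=. (2,2)=* (3,3)=* -> step gives (1,1)='*' but target has '.' -> reject
  (0,4)=* (2,2)=. (3,3)=. -> step gives (0,0)='*' but target has '.' -> reject
  (0,4)=* (2,2)=. (3,3)=* -> step gives (0,0)='*' but target has '.' -> reject
  (0,4)=* (2,2)=* (3,3)=. -> step gives (0,0)='*' but target has '.' -> reject
  (0,4)=* (2,2)=* (3,3)=* -> step gives (0,0)='*' but target has '.' -> reject
Unique solution: (0,4)=dead, (2,2)=dead, (3,3)=dead.
Check: live-neighbor counts of every cell in the completed generation 0:
22022
12121
21012
22101
11101
23211
Applying B3/S23 to generation 0 with these counts gives:
.....
.....
.....
.....
.....
.*...
which matches the target exactly.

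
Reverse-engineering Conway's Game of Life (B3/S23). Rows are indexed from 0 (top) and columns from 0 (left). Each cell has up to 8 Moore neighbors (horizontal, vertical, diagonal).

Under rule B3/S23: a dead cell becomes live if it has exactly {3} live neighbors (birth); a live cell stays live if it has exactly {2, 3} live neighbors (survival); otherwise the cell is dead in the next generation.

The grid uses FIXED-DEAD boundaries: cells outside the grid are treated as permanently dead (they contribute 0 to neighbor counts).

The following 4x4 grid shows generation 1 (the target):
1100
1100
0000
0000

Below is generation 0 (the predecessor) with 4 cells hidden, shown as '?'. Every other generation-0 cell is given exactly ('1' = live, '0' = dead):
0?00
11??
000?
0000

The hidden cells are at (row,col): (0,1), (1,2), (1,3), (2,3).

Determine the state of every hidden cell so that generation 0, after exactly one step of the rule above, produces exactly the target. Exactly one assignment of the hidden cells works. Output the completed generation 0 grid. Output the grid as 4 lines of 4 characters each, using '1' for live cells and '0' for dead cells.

Answer: 0100
1100
0000
0000

Derivation:
Hidden generation-0 cells (in order): (0,1), (1,2), (1,3), (2,3).
A hidden cell only influences target cells in its own 3x3 neighborhood. Try each of the 2^4 = 16 assignments, step the completed generation 0 forward once under B3/S23, and compare with the target:
  (0,1)=0 (1,2)=0 (1,3)=0 (2,3)=0 -> step gives (0,0)='0' but target has '1' -> reject
  (0,1)=0 (1,2)=0 (1,3)=0 (2,3)=1 -> step gives (0,0)='0' but target has '1' -> reject
  (0,1)=0 (1,2)=0 (1,3)=1 (2,3)=0 -> step gives (0,0)='0' but target has '1' -> reject
  (0,1)=0 (1,2)=0 (1,3)=1 (2,3)=1 -> step gives (0,0)='0' but target has '1' -> reject
  (0,1)=0 (1,2)=1 (1,3)=0 (2,3)=0 -> step gives (0,0)='0' but target has '1' -> reject
  (0,1)=0 (1,2)=1 (1,3)=0 (2,3)=1 -> step gives (0,0)='0' but target has '1' -> reject
  (0,1)=0 (1,2)=1 (1,3)=1 (2,3)=0 -> step gives (0,0)='0' but target has '1' -> reject
  (0,1)=0 (1,2)=1 (1,3)=1 (2,3)=1 -> step gives (0,0)='0' but target has '1' -> reject
  (0,1)=1 (1,2)=0 (1,3)=0 (2,3)=0 -> step reproduces the target at every cell -> ACCEPT
  (0,1)=1 (1,2)=0 (1,3)=0 (2,3)=1 -> step gives (1,2)='1' but target has '0' -> reject
  (0,1)=1 (1,2)=0 (1,3)=1 (2,3)=0 -> step gives (0,2)='1' but target has '0' -> reject
  (0,1)=1 (1,2)=0 (1,3)=1 (2,3)=1 -> step gives (0,2)='1' but target has '0' -> reject
  (0,1)=1 (1,2)=1 (1,3)=0 (2,3)=0 -> step gives (0,2)='1' but target has '0' -> reject
  (0,1)=1 (1,2)=1 (1,3)=0 (2,3)=1 -> step gives (0,2)='1' but target has '0' -> reject
  (0,1)=1 (1,2)=1 (1,3)=1 (2,3)=0 -> step gives (1,2)='1' but target has '0' -> reject
  (0,1)=1 (1,2)=1 (1,3)=1 (2,3)=1 -> step gives (1,3)='1' but target has '0' -> reject
Unique solution: (0,1)=live, (1,2)=dead, (1,3)=dead, (2,3)=dead.
Check: live-neighbor counts of every cell in the completed generation 0:
3220
2220
2210
0000
Applying B3/S23 to generation 0 with these counts gives:
1100
1100
0000
0000
which matches the target exactly.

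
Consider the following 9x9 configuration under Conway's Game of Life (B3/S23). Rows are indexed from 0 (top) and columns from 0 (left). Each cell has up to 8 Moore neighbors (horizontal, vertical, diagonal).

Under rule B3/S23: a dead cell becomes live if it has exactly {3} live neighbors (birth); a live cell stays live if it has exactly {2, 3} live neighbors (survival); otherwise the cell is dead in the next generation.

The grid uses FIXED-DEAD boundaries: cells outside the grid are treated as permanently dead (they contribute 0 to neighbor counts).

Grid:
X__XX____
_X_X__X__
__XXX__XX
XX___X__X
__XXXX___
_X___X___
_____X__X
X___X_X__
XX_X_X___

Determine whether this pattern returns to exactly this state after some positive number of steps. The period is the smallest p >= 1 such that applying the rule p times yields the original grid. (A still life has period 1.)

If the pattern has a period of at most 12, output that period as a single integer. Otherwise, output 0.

Simulating and comparing each generation to the original:
Gen 0 (original, given above): 30 live cells
Gen 1: 38 live cells, differs from original
Gen 2: 27 live cells, differs from original
Gen 3: 22 live cells, differs from original
Gen 4: 16 live cells, differs from original
Gen 5: 19 live cells, differs from original
Gen 6: 17 live cells, differs from original
Gen 7: 17 live cells, differs from original
Gen 8: 17 live cells, differs from original
Gen 9: 18 live cells, differs from original
Gen 10: 17 live cells, differs from original
Gen 11: 18 live cells, differs from original
Gen 12: 17 live cells, differs from original
No period found within 12 steps.

Answer: 0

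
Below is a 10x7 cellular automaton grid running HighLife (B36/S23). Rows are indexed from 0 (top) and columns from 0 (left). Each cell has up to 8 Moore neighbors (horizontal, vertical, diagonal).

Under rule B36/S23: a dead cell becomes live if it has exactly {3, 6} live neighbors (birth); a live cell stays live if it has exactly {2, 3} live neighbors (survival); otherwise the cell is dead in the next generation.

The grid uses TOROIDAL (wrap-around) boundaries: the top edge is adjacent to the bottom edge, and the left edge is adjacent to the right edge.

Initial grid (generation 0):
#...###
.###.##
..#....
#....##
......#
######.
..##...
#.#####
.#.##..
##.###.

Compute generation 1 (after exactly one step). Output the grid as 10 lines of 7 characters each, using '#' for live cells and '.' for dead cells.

Answer: .......
.###...
..###..
#....##
..##...
##..###
.#.....
#....##
..#..#.
.#.....

Derivation:
Simulating step by step:
Generation 0 (given above): 36 live cells
Generation 1: 23 live cells
(generation 1 grid is the final answer)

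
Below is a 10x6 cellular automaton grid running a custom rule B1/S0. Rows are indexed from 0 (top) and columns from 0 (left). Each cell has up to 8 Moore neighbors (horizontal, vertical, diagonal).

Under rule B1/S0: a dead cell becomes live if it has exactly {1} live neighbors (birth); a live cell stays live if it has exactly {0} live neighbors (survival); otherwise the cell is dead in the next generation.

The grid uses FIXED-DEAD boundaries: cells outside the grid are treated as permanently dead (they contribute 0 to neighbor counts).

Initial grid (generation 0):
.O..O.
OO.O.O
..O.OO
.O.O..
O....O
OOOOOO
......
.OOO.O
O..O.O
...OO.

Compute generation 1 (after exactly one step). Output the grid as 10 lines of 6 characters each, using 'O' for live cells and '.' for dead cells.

Answer: ......
......
......
......
......
......
......
......
......
OO....

Derivation:
Simulating step by step:
Generation 0 (given above): 28 live cells
Generation 1: 2 live cells
(generation 1 grid is the final answer)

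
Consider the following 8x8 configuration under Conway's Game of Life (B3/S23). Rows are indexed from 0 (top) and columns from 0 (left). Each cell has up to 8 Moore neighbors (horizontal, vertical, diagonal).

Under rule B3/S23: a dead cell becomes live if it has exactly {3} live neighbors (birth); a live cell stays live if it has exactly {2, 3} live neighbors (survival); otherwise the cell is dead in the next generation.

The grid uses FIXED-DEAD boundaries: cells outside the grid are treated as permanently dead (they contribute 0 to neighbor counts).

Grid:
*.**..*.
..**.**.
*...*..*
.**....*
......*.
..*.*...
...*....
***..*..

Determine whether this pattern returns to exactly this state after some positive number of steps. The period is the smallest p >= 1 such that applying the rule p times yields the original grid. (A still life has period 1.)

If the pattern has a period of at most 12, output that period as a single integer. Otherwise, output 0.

Simulating and comparing each generation to the original:
Gen 0 (original, given above): 22 live cells
Gen 1: 24 live cells, differs from original
Gen 2: 21 live cells, differs from original
Gen 3: 22 live cells, differs from original
Gen 4: 17 live cells, differs from original
Gen 5: 12 live cells, differs from original
Gen 6: 14 live cells, differs from original
Gen 7: 11 live cells, differs from original
Gen 8: 11 live cells, differs from original
Gen 9: 8 live cells, differs from original
Gen 10: 5 live cells, differs from original
Gen 11: 4 live cells, differs from original
Gen 12: 5 live cells, differs from original
No period found within 12 steps.

Answer: 0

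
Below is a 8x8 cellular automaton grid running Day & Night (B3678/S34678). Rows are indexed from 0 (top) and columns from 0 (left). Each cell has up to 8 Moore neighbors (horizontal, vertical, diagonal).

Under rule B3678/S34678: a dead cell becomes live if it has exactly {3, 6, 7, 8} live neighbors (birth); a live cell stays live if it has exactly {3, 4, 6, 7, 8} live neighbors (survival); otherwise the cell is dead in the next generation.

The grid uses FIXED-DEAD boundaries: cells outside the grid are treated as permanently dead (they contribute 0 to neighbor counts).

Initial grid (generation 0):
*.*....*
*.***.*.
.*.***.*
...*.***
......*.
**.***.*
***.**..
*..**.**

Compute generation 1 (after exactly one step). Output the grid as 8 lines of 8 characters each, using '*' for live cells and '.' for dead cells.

Answer: ........
..*.*.**
....*.**
..*..*.*
..**....
**.***..
*.***..*
..***...

Derivation:
Simulating step by step:
Generation 0 (given above): 34 live cells
Generation 1: 25 live cells
(generation 1 grid is the final answer)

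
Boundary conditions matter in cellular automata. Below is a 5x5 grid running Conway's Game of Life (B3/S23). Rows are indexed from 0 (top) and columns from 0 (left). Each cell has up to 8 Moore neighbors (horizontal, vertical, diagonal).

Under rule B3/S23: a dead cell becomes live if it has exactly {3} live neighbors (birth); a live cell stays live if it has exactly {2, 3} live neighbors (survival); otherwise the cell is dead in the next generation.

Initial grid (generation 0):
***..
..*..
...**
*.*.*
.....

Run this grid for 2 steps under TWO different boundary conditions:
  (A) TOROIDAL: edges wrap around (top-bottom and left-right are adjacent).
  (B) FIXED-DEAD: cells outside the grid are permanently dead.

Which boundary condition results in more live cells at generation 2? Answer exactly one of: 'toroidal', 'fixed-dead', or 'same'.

Under TOROIDAL boundary, generation 2:
.....
....*
..*..
.....
..*.*
Population = 4

Under FIXED-DEAD boundary, generation 2:
.**..
.....
.**..
...*.
.....
Population = 5

Comparison: toroidal=4, fixed-dead=5 -> fixed-dead

Answer: fixed-dead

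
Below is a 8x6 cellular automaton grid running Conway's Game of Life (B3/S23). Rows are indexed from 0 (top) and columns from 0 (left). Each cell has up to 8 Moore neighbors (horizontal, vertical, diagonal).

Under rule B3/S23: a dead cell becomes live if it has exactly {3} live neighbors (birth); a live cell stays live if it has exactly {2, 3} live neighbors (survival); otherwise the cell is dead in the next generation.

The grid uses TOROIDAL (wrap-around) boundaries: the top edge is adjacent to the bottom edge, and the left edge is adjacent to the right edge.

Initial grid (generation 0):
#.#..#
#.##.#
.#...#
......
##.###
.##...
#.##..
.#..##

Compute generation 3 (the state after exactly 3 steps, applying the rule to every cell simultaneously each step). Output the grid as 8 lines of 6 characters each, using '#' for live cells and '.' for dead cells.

Answer: ...#..
...#.#
.....#
.#.#..
##.###
.#....
..####
....##

Derivation:
Simulating step by step:
Generation 0 (given above): 22 live cells
Generation 1: 19 live cells
..#...
..##..
.##.##
.##...
##.###
......
#..###
....#.
Generation 2: 15 live cells
..#...
....#.
#...#.
......
##.###
.##...
...###
....#.
Generation 3: 18 live cells
(generation 3 grid is the final answer)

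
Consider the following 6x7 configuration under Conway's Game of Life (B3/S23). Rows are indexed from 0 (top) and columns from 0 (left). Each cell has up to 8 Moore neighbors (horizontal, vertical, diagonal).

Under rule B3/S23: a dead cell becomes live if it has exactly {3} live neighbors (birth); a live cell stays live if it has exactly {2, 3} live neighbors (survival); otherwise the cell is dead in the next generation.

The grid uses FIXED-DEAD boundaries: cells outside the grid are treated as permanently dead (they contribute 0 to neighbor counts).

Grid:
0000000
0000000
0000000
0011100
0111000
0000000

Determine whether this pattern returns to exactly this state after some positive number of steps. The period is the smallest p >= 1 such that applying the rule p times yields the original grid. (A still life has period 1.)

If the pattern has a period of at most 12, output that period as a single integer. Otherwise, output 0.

Answer: 2

Derivation:
Simulating and comparing each generation to the original:
Gen 0 (original, given above): 6 live cells
Gen 1: 6 live cells, differs from original
Gen 2: 6 live cells, MATCHES original -> period = 2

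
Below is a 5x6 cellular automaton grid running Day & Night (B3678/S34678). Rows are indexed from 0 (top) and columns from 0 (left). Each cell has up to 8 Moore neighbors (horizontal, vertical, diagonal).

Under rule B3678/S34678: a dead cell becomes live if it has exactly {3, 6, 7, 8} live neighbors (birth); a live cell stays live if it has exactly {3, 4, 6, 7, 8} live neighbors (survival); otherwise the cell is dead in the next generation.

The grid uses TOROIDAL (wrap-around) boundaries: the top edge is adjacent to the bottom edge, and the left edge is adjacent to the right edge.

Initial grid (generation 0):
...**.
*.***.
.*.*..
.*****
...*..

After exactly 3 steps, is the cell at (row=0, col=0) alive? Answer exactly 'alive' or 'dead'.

Simulating step by step:
Generation 0 (given above): 14 live cells
Generation 1: 15 live cells
....**
.**.**
.****.
*..**.
....**
Generation 2: 8 live cells
......
.***.*
.*.*..
.*....
*.....
Generation 3: 11 live cells
***...
*.*.*.
.**.*.
*.*...
......

Cell (0,0) at generation 3: 1 -> alive

Answer: alive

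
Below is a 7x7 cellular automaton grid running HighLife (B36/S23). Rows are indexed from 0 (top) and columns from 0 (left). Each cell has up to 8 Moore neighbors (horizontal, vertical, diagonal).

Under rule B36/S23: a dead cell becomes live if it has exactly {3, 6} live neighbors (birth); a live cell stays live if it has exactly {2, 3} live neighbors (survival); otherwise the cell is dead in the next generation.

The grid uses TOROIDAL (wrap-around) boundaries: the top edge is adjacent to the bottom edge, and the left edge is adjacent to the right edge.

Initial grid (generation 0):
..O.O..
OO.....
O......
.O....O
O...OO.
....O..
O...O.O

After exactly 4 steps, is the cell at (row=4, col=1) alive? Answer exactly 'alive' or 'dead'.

Answer: dead

Derivation:
Simulating step by step:
Generation 0 (given above): 14 live cells
Generation 1: 17 live cells
...O.OO
OO.....
......O
.O...OO
O...OOO
O..OO..
....O..
Generation 2: 15 live cells
O...OOO
O....O.
.O...OO
....O..
.O.O...
O..O...
......O
Generation 3: 17 live cells
O...O..
.O.....
O...OOO
O.O.OO.
..OOO..
O.O....
....O..
Generation 4: 17 live cells
.......
.O..O..
O..OO..
O.OO...
..O.OOO
.OO.O..
.O.O...

Cell (4,1) at generation 4: 0 -> dead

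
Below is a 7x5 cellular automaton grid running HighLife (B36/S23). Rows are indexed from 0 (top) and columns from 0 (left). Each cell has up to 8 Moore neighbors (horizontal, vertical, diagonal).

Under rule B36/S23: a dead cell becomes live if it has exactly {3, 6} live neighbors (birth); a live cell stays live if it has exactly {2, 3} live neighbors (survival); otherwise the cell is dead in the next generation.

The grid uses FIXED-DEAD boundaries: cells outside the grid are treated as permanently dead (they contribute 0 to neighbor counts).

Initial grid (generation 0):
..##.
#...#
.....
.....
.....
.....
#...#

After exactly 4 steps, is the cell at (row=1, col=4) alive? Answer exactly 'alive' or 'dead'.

Simulating step by step:
Generation 0 (given above): 6 live cells
Generation 1: 2 live cells
...#.
...#.
.....
.....
.....
.....
.....
Generation 2: 0 live cells
.....
.....
.....
.....
.....
.....
.....
Generation 3: 0 live cells
.....
.....
.....
.....
.....
.....
.....
Generation 4: 0 live cells
.....
.....
.....
.....
.....
.....
.....

Cell (1,4) at generation 4: 0 -> dead

Answer: dead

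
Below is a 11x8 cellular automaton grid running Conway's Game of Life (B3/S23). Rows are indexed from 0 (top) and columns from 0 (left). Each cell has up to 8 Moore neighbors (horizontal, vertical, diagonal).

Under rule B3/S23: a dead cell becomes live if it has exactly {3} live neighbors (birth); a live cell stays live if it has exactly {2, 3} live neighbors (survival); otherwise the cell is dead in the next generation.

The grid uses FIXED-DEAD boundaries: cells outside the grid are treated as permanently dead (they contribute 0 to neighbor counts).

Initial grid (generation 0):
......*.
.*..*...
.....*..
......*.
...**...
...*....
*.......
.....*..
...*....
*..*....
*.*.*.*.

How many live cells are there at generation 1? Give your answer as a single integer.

Answer: 15

Derivation:
Simulating step by step:
Generation 0 (given above): 17 live cells
Generation 1: 15 live cells
........
.....*..
.....*..
....**..
...**...
...**...
........
........
....*...
.****...
.*.*....
Population at generation 1: 15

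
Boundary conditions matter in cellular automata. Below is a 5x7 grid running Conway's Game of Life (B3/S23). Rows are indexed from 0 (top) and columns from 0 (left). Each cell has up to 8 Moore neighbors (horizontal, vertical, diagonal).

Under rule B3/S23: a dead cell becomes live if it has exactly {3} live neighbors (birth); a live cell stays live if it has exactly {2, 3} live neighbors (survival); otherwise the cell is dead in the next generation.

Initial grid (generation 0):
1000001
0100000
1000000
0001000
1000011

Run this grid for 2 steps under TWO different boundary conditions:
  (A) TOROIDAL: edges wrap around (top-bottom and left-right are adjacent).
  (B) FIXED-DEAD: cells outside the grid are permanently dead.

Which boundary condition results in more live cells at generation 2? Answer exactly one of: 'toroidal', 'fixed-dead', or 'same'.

Under TOROIDAL boundary, generation 2:
0100010
1000000
1000000
0000001
1100000
Population = 7

Under FIXED-DEAD boundary, generation 2:
0000000
0000000
0000000
0000000
0000000
Population = 0

Comparison: toroidal=7, fixed-dead=0 -> toroidal

Answer: toroidal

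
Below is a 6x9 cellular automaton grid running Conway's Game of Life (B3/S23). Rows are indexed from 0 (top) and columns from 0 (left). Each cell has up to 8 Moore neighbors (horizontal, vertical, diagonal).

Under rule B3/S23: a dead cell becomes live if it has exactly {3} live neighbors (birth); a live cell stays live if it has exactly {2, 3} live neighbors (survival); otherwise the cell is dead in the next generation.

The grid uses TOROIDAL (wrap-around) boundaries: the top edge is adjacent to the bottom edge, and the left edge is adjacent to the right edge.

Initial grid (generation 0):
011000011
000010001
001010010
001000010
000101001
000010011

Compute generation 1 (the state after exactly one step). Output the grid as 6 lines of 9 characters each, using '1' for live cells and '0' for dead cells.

Answer: 000100000
111000001
000000011
001010111
000110101
001110100

Derivation:
Simulating step by step:
Generation 0 (given above): 17 live cells
Generation 1: 20 live cells
(generation 1 grid is the final answer)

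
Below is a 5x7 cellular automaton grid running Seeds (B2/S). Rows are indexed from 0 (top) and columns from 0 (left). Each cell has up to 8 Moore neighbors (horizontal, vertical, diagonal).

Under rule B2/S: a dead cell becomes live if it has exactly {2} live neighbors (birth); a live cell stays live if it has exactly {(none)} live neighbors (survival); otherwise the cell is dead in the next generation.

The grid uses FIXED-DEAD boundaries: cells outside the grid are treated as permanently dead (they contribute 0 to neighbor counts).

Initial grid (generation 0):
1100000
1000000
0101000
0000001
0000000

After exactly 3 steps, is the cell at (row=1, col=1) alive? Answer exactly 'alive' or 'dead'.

Answer: dead

Derivation:
Simulating step by step:
Generation 0 (given above): 6 live cells
Generation 1: 3 live cells
0000000
0000000
1010000
0010000
0000000
Generation 2: 3 live cells
0000000
0100000
0001000
0001000
0000000
Generation 3: 4 live cells
0000000
0010000
0000100
0010100
0000000

Cell (1,1) at generation 3: 0 -> dead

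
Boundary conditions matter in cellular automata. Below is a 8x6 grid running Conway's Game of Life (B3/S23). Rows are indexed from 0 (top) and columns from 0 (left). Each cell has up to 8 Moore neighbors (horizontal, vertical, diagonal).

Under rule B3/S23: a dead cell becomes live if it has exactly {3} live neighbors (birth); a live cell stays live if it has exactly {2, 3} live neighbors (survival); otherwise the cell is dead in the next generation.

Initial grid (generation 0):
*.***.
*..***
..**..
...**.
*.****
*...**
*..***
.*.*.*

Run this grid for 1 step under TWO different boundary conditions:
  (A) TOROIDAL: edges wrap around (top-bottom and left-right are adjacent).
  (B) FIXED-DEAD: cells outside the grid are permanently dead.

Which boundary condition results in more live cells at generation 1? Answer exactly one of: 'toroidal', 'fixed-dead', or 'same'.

Under TOROIDAL boundary, generation 1:
......
*.....
..*...
.*....
***...
..*...
.***..
.*....
Population = 11

Under FIXED-DEAD boundary, generation 1:
.**..*
.....*
..*..*
.*...*
.**...
*.*...
****..
..**.*
Population = 19

Comparison: toroidal=11, fixed-dead=19 -> fixed-dead

Answer: fixed-dead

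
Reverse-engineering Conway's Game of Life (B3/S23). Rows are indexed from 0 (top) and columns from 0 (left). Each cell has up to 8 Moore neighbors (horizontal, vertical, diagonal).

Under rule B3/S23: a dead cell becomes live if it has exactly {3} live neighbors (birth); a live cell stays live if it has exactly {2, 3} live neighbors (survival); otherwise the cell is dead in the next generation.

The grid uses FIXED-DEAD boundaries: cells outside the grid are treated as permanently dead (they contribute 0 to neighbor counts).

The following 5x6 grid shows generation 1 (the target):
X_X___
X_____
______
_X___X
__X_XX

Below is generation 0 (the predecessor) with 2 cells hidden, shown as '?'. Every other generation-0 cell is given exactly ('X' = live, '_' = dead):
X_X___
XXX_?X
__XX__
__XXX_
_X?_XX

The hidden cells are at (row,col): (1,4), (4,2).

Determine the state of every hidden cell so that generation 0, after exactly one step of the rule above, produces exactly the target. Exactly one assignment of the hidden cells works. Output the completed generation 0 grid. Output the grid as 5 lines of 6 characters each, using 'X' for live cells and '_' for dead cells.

Answer: X_X___
XXX__X
__XX__
__XXX_
_X__XX

Derivation:
Hidden generation-0 cells (in order): (1,4), (4,2).
A hidden cell only influences target cells in its own 3x3 neighborhood. Try each of the 2^2 = 4 assignments, step the completed generation 0 forward once under B3/S23, and compare with the target:
  (1,4)=_ (4,2)=_ -> step reproduces the target at every cell -> ACCEPT
  (1,4)=_ (4,2)=X -> step gives (3,1)='_' but target has 'X' -> reject
  (1,4)=X (4,2)=_ -> step gives (0,3)='X' but target has '_' -> reject
  (1,4)=X (4,2)=X -> step gives (0,3)='X' but target has '_' -> reject
Unique solution: (1,4)=dead, (4,2)=dead.
Check: live-neighbor counts of every cell in the completed generation 0:
252211
254420
255542
134543
113432
Applying B3/S23 to generation 0 with these counts gives:
X_X___
X_____
______
_X___X
__X_XX
which matches the target exactly.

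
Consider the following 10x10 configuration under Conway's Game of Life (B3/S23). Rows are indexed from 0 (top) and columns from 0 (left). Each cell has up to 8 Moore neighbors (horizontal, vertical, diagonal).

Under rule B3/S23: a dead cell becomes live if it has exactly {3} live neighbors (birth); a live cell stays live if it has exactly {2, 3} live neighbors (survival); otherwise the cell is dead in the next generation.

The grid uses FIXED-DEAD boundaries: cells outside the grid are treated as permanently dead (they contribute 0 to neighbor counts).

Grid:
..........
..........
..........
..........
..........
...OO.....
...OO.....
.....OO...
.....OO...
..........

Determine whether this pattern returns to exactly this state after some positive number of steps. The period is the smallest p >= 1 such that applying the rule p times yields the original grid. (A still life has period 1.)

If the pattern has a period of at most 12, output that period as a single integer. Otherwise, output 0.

Simulating and comparing each generation to the original:
Gen 0 (original, given above): 8 live cells
Gen 1: 6 live cells, differs from original
Gen 2: 8 live cells, MATCHES original -> period = 2

Answer: 2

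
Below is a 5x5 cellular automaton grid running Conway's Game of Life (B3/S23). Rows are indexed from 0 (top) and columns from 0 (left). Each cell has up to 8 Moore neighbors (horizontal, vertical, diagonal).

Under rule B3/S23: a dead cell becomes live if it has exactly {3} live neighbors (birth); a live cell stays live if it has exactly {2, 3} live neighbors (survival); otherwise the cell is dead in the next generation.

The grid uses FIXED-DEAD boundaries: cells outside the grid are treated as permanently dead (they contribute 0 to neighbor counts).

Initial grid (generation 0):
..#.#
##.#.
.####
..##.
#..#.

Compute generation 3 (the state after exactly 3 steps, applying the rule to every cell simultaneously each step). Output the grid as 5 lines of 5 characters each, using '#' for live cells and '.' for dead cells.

Simulating step by step:
Generation 0 (given above): 13 live cells
Generation 1: 8 live cells
.###.
#....
#...#
.....
..##.
Generation 2: 6 live cells
.##..
#.##.
.....
...#.
.....
Generation 3: 7 live cells
(generation 3 grid is the final answer)

Answer: .###.
..##.
..##.
.....
.....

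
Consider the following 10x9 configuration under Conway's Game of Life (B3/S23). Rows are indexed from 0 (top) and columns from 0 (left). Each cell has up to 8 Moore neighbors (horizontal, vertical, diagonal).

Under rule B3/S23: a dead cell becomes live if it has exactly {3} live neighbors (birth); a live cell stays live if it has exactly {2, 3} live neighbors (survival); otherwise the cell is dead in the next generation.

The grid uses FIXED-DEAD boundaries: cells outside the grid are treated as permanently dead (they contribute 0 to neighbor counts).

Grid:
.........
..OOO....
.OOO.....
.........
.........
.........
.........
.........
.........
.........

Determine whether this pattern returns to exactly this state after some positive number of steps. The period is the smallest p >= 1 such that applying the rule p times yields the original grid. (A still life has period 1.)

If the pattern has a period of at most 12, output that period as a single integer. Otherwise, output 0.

Simulating and comparing each generation to the original:
Gen 0 (original, given above): 6 live cells
Gen 1: 6 live cells, differs from original
Gen 2: 6 live cells, MATCHES original -> period = 2

Answer: 2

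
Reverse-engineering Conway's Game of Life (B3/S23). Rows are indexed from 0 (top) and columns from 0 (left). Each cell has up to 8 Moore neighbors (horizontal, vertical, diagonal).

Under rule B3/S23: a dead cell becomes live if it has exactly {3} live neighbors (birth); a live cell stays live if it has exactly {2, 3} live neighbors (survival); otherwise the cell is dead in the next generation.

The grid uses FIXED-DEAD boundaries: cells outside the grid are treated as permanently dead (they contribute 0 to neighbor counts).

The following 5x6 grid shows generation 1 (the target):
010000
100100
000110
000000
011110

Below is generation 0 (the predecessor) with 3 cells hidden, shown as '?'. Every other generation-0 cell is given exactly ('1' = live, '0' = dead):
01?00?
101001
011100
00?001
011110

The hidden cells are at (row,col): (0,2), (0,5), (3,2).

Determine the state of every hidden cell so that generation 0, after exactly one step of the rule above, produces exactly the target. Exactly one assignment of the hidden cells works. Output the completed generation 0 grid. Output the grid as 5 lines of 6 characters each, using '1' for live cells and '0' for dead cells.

Hidden generation-0 cells (in order): (0,2), (0,5), (3,2).
A hidden cell only influences target cells in its own 3x3 neighborhood. Try each of the 2^3 = 8 assignments, step the completed generation 0 forward once under B3/S23, and compare with the target:
  (0,2)=0 (0,5)=0 (3,2)=0 -> step gives (2,1)='1' but target has '0' -> reject
  (0,2)=0 (0,5)=0 (3,2)=1 -> step reproduces the target at every cell -> ACCEPT
  (0,2)=0 (0,5)=1 (3,2)=0 -> step gives (1,4)='1' but target has '0' -> reject
  (0,2)=0 (0,5)=1 (3,2)=1 -> step gives (1,4)='1' but target has '0' -> reject
  (0,2)=1 (0,5)=0 (3,2)=0 -> step gives (0,2)='1' but target has '0' -> reject
  (0,2)=1 (0,5)=0 (3,2)=1 -> step gives (0,2)='1' but target has '0' -> reject
  (0,2)=1 (0,5)=1 (3,2)=0 -> step gives (0,2)='1' but target has '0' -> reject
  (0,2)=1 (0,5)=1 (3,2)=1 -> step gives (0,2)='1' but target has '0' -> reject
Unique solution: (0,2)=dead, (0,5)=dead, (3,2)=live.
Check: live-neighbor counts of every cell in the completed generation 0:
222111
254320
244332
256641
123322
Applying B3/S23 to generation 0 with these counts gives:
010000
100100
000110
000000
011110
which matches the target exactly.

Answer: 010000
101001
011100
001001
011110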